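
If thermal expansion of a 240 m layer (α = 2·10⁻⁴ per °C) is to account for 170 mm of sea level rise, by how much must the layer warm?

ΔT = Δh/(αH) = 0.17 / (2×10⁻⁴ × 240) ≈ 3.542 °C

3.5 °C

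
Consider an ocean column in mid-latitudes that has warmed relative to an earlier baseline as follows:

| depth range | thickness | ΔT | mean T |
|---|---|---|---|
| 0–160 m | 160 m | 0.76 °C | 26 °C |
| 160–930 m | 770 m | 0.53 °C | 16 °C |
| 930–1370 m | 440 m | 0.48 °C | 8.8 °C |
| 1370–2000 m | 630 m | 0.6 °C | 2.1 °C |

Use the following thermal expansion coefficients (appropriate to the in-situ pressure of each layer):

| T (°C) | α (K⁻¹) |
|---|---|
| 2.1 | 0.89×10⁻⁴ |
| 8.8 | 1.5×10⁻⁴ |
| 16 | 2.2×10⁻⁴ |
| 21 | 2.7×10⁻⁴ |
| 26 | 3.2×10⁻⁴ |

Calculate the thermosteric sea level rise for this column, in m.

Layer 1 at 26 °C → α = 3.2×10⁻⁴ K⁻¹
Layer 2 at 16 °C → α = 2.2×10⁻⁴ K⁻¹
Layer 3 at 8.8 °C → α = 1.5×10⁻⁴ K⁻¹
Layer 4 at 2.1 °C → α = 0.89×10⁻⁴ K⁻¹
Layer 1: 160 × 0.76 × 3.2×10⁻⁴ = 0.038912 m
Layer 2: 770 × 0.53 × 2.2×10⁻⁴ = 0.089782 m
930–1370 m: 0.48 × 1.5×10⁻⁴ × 440 = 0.03168 m
Layer 4: 0.89×10⁻⁴ × 630 × 0.6 = 0.033642 m
Δh = 0.038912 + 0.089782 + 0.03168 + 0.033642 = 0.194016 m ≈ 0.194 m

Δh ≈ 0.194 m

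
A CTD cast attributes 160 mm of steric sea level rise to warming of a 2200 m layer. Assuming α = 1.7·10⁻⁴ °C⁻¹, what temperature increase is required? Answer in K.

ΔT ≈ 0.428 K

ΔT = Δh/(αH) = 0.16 / (1.7×10⁻⁴ × 2200) ≈ 0.4278 K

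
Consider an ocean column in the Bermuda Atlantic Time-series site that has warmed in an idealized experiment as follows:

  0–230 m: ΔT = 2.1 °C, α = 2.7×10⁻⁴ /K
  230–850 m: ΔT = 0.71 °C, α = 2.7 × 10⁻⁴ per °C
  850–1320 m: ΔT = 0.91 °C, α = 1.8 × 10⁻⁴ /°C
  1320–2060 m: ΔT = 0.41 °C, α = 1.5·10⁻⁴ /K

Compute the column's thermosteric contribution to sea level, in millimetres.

372 mm

Layer 1: 230 × 2.1 × 2.7×10⁻⁴ = 0.13041 m
2.7×10⁻⁴ × 0.71 × 620 = 0.118854 m
850–1320 m: 1.8×10⁻⁴ × 470 × 0.91 = 0.076986 m
1.5×10⁻⁴ × 740 × 0.41 = 0.04551 m
Δh = 0.13041 + 0.118854 + 0.076986 + 0.04551 = 0.37176 m ≈ 372 mm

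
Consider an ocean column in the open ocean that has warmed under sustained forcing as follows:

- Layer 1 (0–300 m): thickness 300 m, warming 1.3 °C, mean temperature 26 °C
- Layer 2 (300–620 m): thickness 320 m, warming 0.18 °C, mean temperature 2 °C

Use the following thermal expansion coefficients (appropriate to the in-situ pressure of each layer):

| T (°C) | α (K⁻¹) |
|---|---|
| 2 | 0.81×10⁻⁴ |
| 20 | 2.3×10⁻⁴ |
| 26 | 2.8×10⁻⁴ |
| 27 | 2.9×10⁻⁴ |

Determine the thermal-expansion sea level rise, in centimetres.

Δh ≈ 11.4 cm

Layer 1 at 26 °C → α = 2.8×10⁻⁴ K⁻¹
Layer 2 at 2 °C → α = 0.81×10⁻⁴ K⁻¹
0–300 m: 300 × 2.8×10⁻⁴ × 1.3 = 0.10920 m
0.18 × 320 × 0.81×10⁻⁴ = 0.0046656 m
Δh = 0.10920 + 0.0046656 = 0.1138656 m ≈ 11.4 cm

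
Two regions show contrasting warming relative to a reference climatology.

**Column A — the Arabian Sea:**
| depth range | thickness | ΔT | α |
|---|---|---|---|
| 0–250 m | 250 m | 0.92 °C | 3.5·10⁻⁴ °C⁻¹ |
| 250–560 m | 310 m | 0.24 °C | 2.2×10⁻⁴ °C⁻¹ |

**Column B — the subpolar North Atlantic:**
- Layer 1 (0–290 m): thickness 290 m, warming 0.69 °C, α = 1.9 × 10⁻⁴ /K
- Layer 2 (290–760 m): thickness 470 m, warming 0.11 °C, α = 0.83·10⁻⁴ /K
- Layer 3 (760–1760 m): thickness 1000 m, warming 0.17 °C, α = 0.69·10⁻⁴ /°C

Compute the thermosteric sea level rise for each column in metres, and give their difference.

A: 0.097 m; B: 0.054 m; difference 0.043 m

A 0–250 m: 250 × 0.92 × 3.5×10⁻⁴ = 0.08050 m
A 250–560 m: 2.2×10⁻⁴ × 0.24 × 310 = 0.016368 m
A total: 0.096868 m
B Layer 1: 1.9×10⁻⁴ × 290 × 0.69 = 0.038019 m
B 0.11 × 470 × 0.83×10⁻⁴ = 0.0042911 m
B 760–1760 m: 0.69×10⁻⁴ × 1000 × 0.17 = 0.01173 m
B total: 0.0540401 m
Difference: 0.096868 − 0.0540401 = 0.0428279 m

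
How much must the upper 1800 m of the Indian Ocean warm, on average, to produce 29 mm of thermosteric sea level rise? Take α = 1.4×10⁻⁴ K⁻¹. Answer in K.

ΔT ≈ 0.12 K

ΔT = Δh/(αH) = 0.029 / (1.4×10⁻⁴ × 1800) ≈ 0.1151 K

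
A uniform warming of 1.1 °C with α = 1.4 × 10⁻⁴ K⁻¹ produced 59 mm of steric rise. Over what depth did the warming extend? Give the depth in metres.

H ≈ 383 m

H = Δh/(αΔT) = 0.059 / (1.4×10⁻⁴ × 1.1) ≈ 383.1 m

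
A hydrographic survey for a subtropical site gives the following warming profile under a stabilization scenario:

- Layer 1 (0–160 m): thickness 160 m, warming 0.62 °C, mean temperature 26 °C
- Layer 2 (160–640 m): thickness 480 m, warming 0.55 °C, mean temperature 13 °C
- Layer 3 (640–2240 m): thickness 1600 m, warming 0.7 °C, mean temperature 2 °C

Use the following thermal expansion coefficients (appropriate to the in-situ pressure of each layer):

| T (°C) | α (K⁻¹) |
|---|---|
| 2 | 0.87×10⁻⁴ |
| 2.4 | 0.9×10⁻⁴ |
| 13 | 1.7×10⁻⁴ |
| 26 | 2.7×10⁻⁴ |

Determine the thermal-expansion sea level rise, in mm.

Δh ≈ 169 mm

Layer 1 at 26 °C → α = 2.7×10⁻⁴ K⁻¹
Layer 2 at 13 °C → α = 1.7×10⁻⁴ K⁻¹
Layer 3 at 2 °C → α = 0.87×10⁻⁴ K⁻¹
0–160 m: 160 × 2.7×10⁻⁴ × 0.62 = 0.026784 m
160–640 m: 480 × 0.55 × 1.7×10⁻⁴ = 0.04488 m
1600 × 0.7 × 0.87×10⁻⁴ = 0.09744 m
Δh = 0.026784 + 0.04488 + 0.09744 = 0.169104 m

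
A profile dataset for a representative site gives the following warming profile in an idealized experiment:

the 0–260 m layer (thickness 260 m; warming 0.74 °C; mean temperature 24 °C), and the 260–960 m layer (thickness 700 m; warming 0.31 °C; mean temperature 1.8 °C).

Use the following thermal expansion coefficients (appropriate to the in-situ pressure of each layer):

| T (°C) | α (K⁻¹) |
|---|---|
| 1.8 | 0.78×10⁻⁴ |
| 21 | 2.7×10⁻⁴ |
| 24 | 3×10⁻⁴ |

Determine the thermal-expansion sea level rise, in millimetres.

Layer 1 at 24 °C → α = 3×10⁻⁴ K⁻¹
Layer 2 at 1.8 °C → α = 0.78×10⁻⁴ K⁻¹
Layer 1: 260 × 3×10⁻⁴ × 0.74 = 0.05772 m
0.78×10⁻⁴ × 700 × 0.31 = 0.016926 m
Δh = 0.05772 + 0.016926 = 0.074646 m ≈ 75 mm

about 75 mm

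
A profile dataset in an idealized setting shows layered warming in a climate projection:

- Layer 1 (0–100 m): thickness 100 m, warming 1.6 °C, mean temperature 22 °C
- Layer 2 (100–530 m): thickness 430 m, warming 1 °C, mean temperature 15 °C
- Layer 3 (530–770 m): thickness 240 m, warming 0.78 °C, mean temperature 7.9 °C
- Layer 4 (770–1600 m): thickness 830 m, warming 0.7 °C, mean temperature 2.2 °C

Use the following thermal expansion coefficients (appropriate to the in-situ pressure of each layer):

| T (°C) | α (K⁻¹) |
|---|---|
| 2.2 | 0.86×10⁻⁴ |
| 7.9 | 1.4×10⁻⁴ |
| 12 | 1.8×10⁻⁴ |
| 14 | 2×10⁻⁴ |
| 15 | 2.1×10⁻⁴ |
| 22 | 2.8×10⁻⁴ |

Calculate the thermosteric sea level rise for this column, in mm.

Δh ≈ 211 mm

Layer 1 at 22 °C → α = 2.8×10⁻⁴ K⁻¹
Layer 2 at 15 °C → α = 2.1×10⁻⁴ K⁻¹
Layer 3 at 7.9 °C → α = 1.4×10⁻⁴ K⁻¹
Layer 4 at 2.2 °C → α = 0.86×10⁻⁴ K⁻¹
0–100 m: 100 × 1.6 × 2.8×10⁻⁴ = 0.04480 m
Layer 2: 1 × 2.1×10⁻⁴ × 430 = 0.09030 m
0.78 × 240 × 1.4×10⁻⁴ = 0.026208 m
770–1600 m: 0.86×10⁻⁴ × 830 × 0.7 = 0.049966 m
Δh = 0.04480 + 0.09030 + 0.026208 + 0.049966 = 0.211274 m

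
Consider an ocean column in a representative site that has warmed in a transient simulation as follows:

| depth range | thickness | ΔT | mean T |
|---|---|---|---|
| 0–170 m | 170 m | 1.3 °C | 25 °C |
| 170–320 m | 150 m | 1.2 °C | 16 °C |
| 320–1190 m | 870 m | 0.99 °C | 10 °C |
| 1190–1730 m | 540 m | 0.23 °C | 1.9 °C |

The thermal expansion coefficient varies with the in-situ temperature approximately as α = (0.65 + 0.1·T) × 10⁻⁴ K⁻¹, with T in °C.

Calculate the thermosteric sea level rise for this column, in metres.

0.26 m of thermosteric rise

Layer 1: α = (0.65 + 0.1×25)×10⁻⁴ = 3.15×10⁻⁴ K⁻¹
Layer 2: α = (0.65 + 0.1×16)×10⁻⁴ = 2.25×10⁻⁴ K⁻¹
Layer 3: α = (0.65 + 0.1×10)×10⁻⁴ = 1.65×10⁻⁴ K⁻¹
Layer 4: α = (0.65 + 0.1×1.9)×10⁻⁴ = 0.84×10⁻⁴ K⁻¹
0–170 m: 1.3 × 3.15×10⁻⁴ × 170 = 0.069615 m
Layer 2: 1.2 × 2.25×10⁻⁴ × 150 = 0.04050 m
320–1190 m: 0.99 × 870 × 1.65×10⁻⁴ = 0.1421145 m
0.84×10⁻⁴ × 540 × 0.23 = 0.0104328 m
Δh = 0.069615 + 0.04050 + 0.1421145 + 0.0104328 = 0.2626623 m ≈ 0.26 m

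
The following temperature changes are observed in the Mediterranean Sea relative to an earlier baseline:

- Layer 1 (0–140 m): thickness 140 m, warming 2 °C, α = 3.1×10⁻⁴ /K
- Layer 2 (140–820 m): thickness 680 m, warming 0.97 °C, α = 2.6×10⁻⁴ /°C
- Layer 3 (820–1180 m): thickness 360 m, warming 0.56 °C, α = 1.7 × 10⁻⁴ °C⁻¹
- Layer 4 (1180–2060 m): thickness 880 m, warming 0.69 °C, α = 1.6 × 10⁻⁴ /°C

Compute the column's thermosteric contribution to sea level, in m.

140 × 3.1×10⁻⁴ × 2 = 0.08680 m
Layer 2: 0.97 × 680 × 2.6×10⁻⁴ = 0.171496 m
1.7×10⁻⁴ × 0.56 × 360 = 0.034272 m
1180–2060 m: 880 × 0.69 × 1.6×10⁻⁴ = 0.097152 m
Δh = 0.08680 + 0.171496 + 0.034272 + 0.097152 = 0.38972 m ≈ 0.39 m

0.39 m of thermosteric rise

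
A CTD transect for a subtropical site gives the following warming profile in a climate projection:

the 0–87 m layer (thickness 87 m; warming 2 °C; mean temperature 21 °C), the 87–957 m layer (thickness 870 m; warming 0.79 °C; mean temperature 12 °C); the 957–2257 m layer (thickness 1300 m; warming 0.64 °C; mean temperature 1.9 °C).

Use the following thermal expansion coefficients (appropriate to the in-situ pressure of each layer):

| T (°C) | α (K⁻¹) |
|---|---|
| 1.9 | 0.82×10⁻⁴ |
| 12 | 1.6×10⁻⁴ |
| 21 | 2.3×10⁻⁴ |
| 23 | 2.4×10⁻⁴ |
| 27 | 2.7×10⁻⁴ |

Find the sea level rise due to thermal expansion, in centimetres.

21.8 cm of thermosteric rise

Layer 1 at 21 °C → α = 2.3×10⁻⁴ K⁻¹
Layer 2 at 12 °C → α = 1.6×10⁻⁴ K⁻¹
Layer 3 at 1.9 °C → α = 0.82×10⁻⁴ K⁻¹
0–87 m: 87 × 2.3×10⁻⁴ × 2 = 0.04002 m
87–957 m: 0.79 × 870 × 1.6×10⁻⁴ = 0.109968 m
957–2257 m: 0.82×10⁻⁴ × 1300 × 0.64 = 0.068224 m
Δh = 0.04002 + 0.109968 + 0.068224 = 0.218212 m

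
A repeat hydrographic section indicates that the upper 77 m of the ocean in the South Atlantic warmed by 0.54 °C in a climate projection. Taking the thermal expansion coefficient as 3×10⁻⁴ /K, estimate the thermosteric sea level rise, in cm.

Δh ≈ 1.25 cm

Δh = αΔT·H = 3×10⁻⁴ × 0.54 × 77 = 0.012474 m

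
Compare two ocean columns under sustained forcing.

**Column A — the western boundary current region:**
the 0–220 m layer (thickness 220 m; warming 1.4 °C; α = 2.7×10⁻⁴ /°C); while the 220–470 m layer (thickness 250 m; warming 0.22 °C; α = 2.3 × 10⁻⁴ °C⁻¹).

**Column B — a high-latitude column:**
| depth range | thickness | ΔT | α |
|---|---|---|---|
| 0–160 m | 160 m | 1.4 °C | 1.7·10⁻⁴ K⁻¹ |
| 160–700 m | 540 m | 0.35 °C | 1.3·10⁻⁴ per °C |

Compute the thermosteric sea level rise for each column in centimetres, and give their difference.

A: 9.58 cm; B: 6.27 cm; difference 3.32 cm

A 1.4 × 220 × 2.7×10⁻⁴ = 0.08316 m
A 0.22 × 250 × 2.3×10⁻⁴ = 0.01265 m
A total: 0.09581 m
B Layer 1: 160 × 1.7×10⁻⁴ × 1.4 = 0.03808 m
B 540 × 0.35 × 1.3×10⁻⁴ = 0.02457 m
B total: 0.06265 m
Difference: 0.09581 − 0.06265 = 0.03316 m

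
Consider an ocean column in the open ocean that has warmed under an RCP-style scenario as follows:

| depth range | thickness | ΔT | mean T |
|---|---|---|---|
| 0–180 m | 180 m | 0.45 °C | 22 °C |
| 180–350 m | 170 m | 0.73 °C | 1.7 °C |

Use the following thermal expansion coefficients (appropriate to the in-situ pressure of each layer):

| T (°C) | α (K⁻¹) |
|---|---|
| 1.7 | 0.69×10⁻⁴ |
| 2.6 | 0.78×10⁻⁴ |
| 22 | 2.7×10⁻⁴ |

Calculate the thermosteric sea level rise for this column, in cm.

Layer 1 at 22 °C → α = 2.7×10⁻⁴ K⁻¹
Layer 2 at 1.7 °C → α = 0.69×10⁻⁴ K⁻¹
0–180 m: 0.45 × 180 × 2.7×10⁻⁴ = 0.02187 m
Layer 2: 170 × 0.73 × 0.69×10⁻⁴ = 0.0085629 m
Δh = 0.02187 + 0.0085629 = 0.0304329 m

3.04 cm of thermosteric rise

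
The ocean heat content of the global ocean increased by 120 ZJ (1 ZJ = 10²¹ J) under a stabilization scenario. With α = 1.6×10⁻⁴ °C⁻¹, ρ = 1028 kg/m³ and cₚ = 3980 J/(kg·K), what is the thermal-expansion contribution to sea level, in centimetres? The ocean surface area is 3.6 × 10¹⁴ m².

Per unit area: Q = 120×10²¹ / (3.6×10¹⁴) ≈ 3.333×10⁸ J/m²
Δh = αQ/(ρcₚ) = 1.6×10⁻⁴ × 3.333×10⁸ / (1028 × 3980) ≈ 0.013034 m

1.3 cm of thermosteric rise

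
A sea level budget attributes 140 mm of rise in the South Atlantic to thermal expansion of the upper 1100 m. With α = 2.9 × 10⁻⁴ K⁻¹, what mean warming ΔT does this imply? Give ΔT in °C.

ΔT = Δh/(αH) = 0.14 / (2.9×10⁻⁴ × 1100) ≈ 0.4389 °C

ΔT ≈ 0.439 °C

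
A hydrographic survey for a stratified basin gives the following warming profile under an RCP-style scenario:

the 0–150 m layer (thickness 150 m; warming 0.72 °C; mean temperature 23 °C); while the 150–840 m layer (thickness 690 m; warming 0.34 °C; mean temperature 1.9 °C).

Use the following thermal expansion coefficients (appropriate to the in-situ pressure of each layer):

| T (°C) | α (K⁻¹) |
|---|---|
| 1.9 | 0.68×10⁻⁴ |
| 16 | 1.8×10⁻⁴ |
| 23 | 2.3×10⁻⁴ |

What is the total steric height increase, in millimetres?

Δh = 41 mm

Layer 1 at 23 °C → α = 2.3×10⁻⁴ K⁻¹
Layer 2 at 1.9 °C → α = 0.68×10⁻⁴ K⁻¹
150 × 0.72 × 2.3×10⁻⁴ = 0.02484 m
690 × 0.34 × 0.68×10⁻⁴ = 0.0159528 m
Δh = 0.02484 + 0.0159528 = 0.0407928 m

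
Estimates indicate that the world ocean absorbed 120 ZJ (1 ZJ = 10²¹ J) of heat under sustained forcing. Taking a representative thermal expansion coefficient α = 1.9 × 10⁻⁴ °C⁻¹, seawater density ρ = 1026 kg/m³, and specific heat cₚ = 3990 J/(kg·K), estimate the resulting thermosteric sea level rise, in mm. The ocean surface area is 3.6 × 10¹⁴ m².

about 15 mm

Per unit area: Q = 120×10²¹ / (3.6×10¹⁴) ≈ 3.333×10⁸ J/m²
Δh = αQ/(ρcₚ) = 1.9×10⁻⁴ × 3.333×10⁸ / (1026 × 3990) ≈ 0.015469 m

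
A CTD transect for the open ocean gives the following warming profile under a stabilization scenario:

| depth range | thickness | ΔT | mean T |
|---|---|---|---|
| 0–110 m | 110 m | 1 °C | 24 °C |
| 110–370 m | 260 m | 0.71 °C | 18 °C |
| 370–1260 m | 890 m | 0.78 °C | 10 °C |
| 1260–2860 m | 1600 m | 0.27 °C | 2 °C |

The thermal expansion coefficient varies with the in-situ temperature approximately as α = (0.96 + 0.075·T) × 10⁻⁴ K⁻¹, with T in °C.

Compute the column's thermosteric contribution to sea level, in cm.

about 24.0 cm

Layer 1: α = (0.96 + 0.075×24)×10⁻⁴ = 2.76×10⁻⁴ K⁻¹
Layer 2: α = (0.96 + 0.075×18)×10⁻⁴ = 2.31×10⁻⁴ K⁻¹
Layer 3: α = (0.96 + 0.075×10)×10⁻⁴ = 1.71×10⁻⁴ K⁻¹
Layer 4: α = (0.96 + 0.075×2)×10⁻⁴ = 1.11×10⁻⁴ K⁻¹
1 × 2.76×10⁻⁴ × 110 = 0.03036 m
2.31×10⁻⁴ × 260 × 0.71 = 0.0426426 m
890 × 1.71×10⁻⁴ × 0.78 = 0.1187082 m
1260–2860 m: 1600 × 0.27 × 1.11×10⁻⁴ = 0.047952 m
Δh = 0.03036 + 0.0426426 + 0.1187082 + 0.047952 = 0.2396628 m ≈ 24.0 cm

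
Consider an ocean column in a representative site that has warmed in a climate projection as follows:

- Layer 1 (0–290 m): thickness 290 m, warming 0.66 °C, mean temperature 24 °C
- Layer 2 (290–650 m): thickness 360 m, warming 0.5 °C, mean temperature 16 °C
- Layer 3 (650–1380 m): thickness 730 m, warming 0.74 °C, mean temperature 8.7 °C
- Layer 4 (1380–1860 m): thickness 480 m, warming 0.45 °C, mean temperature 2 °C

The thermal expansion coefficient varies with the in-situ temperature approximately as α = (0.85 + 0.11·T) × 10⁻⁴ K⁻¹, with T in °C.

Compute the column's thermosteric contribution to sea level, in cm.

about 23.5 cm

Layer 1: α = (0.85 + 0.11×24)×10⁻⁴ = 3.49×10⁻⁴ K⁻¹
Layer 2: α = (0.85 + 0.11×16)×10⁻⁴ = 2.61×10⁻⁴ K⁻¹
Layer 3: α = (0.85 + 0.11×8.7)×10⁻⁴ = 1.807×10⁻⁴ K⁻¹
Layer 4: α = (0.85 + 0.11×2)×10⁻⁴ = 1.07×10⁻⁴ K⁻¹
Layer 1: 3.49×10⁻⁴ × 0.66 × 290 = 0.0667986 m
360 × 0.5 × 2.61×10⁻⁴ = 0.04698 m
650–1380 m: 1.807×10⁻⁴ × 0.74 × 730 = 0.09761414 m
0.45 × 1.07×10⁻⁴ × 480 = 0.023112 m
Δh = 0.0667986 + 0.04698 + 0.09761414 + 0.023112 = 0.23450474 m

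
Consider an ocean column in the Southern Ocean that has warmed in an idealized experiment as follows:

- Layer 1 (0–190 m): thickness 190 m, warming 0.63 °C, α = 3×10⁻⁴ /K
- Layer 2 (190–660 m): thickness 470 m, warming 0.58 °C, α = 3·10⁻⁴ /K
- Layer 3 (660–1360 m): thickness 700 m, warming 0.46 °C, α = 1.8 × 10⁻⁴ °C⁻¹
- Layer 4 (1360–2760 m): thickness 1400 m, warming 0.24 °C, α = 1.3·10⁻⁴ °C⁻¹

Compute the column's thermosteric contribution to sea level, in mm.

Layer 1: 190 × 0.63 × 3×10⁻⁴ = 0.03591 m
190–660 m: 0.58 × 3×10⁻⁴ × 470 = 0.08178 m
700 × 0.46 × 1.8×10⁻⁴ = 0.05796 m
1.3×10⁻⁴ × 1400 × 0.24 = 0.04368 m
Δh = 0.03591 + 0.08178 + 0.05796 + 0.04368 = 0.21933 m ≈ 220 mm

220 mm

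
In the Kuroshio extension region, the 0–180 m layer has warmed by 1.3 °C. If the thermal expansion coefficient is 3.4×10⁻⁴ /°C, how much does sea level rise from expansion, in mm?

Δh = αΔT·H = 3.4×10⁻⁴ × 1.3 × 180 = 0.07956 m

Δh = 80 mm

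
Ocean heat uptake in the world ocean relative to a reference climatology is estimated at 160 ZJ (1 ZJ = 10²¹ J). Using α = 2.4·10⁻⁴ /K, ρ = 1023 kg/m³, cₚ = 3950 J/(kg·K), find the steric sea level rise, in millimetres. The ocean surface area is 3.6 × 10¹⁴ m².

Per unit area: Q = 160×10²¹ / (3.6×10¹⁴) ≈ 4.444×10⁸ J/m²
Δh = αQ/(ρcₚ) = 2.4×10⁻⁴ × 4.444×10⁸ / (1023 × 3950) ≈ 0.026394 m

Δh = 26.4 mm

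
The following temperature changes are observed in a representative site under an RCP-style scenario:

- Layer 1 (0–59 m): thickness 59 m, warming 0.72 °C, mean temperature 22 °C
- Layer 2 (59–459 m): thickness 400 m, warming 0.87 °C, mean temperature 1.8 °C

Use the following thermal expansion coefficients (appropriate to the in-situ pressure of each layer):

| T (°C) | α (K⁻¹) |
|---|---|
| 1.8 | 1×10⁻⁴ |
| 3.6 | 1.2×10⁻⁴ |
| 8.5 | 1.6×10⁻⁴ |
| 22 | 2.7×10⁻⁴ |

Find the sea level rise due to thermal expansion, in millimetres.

Δh = 46 mm

Layer 1 at 22 °C → α = 2.7×10⁻⁴ K⁻¹
Layer 2 at 1.8 °C → α = 1×10⁻⁴ K⁻¹
0.72 × 2.7×10⁻⁴ × 59 = 0.0114696 m
400 × 0.87 × 1×10⁻⁴ = 0.03480 m
Δh = 0.0114696 + 0.03480 = 0.0462696 m ≈ 46 mm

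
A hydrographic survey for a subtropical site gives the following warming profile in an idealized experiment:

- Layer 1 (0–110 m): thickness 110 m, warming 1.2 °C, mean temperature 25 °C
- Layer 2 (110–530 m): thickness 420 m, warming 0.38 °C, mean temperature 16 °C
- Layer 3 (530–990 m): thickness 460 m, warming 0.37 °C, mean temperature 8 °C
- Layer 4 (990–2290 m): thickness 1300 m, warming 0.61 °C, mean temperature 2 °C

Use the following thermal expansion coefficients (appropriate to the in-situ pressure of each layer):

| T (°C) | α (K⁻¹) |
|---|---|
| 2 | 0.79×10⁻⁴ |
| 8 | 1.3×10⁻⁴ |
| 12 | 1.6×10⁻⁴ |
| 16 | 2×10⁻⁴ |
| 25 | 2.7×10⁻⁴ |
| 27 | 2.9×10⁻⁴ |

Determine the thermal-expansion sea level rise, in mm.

Layer 1 at 25 °C → α = 2.7×10⁻⁴ K⁻¹
Layer 2 at 16 °C → α = 2×10⁻⁴ K⁻¹
Layer 3 at 8 °C → α = 1.3×10⁻⁴ K⁻¹
Layer 4 at 2 °C → α = 0.79×10⁻⁴ K⁻¹
Layer 1: 110 × 1.2 × 2.7×10⁻⁴ = 0.03564 m
0.38 × 420 × 2×10⁻⁴ = 0.03192 m
Layer 3: 460 × 1.3×10⁻⁴ × 0.37 = 0.022126 m
0.79×10⁻⁴ × 0.61 × 1300 = 0.062647 m
Δh = 0.03564 + 0.03192 + 0.022126 + 0.062647 = 0.152333 m ≈ 152 mm

152 mm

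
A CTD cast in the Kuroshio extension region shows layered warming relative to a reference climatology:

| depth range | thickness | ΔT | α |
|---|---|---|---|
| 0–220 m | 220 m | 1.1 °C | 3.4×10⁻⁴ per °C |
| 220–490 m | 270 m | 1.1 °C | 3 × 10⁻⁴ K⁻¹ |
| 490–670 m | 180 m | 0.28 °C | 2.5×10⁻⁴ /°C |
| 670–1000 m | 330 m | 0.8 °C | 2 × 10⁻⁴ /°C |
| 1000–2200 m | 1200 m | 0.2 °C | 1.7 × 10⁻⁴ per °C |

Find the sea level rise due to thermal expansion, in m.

3.4×10⁻⁴ × 1.1 × 220 = 0.08228 m
Layer 2: 270 × 3×10⁻⁴ × 1.1 = 0.08910 m
0.28 × 180 × 2.5×10⁻⁴ = 0.01260 m
670–1000 m: 0.8 × 2×10⁻⁴ × 330 = 0.05280 m
Layer 5: 1.7×10⁻⁴ × 0.2 × 1200 = 0.04080 m
Δh = 0.08228 + 0.08910 + 0.01260 + 0.05280 + 0.04080 = 0.27758 m

Δh ≈ 0.278 m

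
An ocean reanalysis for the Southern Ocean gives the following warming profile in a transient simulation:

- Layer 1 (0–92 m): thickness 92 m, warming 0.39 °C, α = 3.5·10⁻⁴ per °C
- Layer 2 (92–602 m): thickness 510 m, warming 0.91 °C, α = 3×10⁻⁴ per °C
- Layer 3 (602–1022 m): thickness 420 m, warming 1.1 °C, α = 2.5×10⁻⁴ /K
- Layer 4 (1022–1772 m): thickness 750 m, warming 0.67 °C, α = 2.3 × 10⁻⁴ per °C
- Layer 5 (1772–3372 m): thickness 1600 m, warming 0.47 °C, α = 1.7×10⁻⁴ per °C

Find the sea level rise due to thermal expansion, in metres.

92 × 3.5×10⁻⁴ × 0.39 = 0.012558 m
92–602 m: 0.91 × 3×10⁻⁴ × 510 = 0.13923 m
Layer 3: 2.5×10⁻⁴ × 1.1 × 420 = 0.11550 m
1022–1772 m: 750 × 0.67 × 2.3×10⁻⁴ = 0.115575 m
1600 × 1.7×10⁻⁴ × 0.47 = 0.12784 m
Δh = 0.012558 + 0.13923 + 0.11550 + 0.115575 + 0.12784 = 0.510703 m ≈ 0.511 m

about 0.511 m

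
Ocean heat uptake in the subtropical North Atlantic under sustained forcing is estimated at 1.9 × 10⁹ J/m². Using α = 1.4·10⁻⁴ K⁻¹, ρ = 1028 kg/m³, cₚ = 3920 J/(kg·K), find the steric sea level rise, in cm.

about 6.60 cm

Δh = αQ/(ρcₚ) = 1.4×10⁻⁴ × 1.9×10⁹ / (1028 × 3920) ≈ 0.066009 m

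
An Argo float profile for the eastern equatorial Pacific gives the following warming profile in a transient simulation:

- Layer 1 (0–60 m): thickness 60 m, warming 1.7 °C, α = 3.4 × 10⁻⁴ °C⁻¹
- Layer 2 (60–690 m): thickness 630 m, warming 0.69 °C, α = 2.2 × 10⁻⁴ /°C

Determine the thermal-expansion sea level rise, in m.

Δh = 0.13 m

3.4×10⁻⁴ × 1.7 × 60 = 0.03468 m
0.69 × 630 × 2.2×10⁻⁴ = 0.095634 m
Δh = 0.03468 + 0.095634 = 0.130314 m ≈ 0.13 m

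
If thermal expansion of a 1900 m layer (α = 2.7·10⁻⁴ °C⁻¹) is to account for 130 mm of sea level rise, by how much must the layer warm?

ΔT = Δh/(αH) = 0.13 / (2.7×10⁻⁴ × 1900) ≈ 0.2534 °C

about 0.25 °C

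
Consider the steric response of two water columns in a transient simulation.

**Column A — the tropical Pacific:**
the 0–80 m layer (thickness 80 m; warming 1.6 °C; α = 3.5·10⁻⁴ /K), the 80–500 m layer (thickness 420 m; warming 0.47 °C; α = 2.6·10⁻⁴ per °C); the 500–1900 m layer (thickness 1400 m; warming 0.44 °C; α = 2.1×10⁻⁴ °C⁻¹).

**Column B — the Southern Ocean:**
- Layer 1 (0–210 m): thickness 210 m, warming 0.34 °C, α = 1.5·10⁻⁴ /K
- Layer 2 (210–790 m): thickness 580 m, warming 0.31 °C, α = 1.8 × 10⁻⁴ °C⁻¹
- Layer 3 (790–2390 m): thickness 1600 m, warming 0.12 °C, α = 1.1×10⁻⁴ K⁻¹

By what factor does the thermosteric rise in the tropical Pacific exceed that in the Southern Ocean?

a factor of 3.51

A 0–80 m: 1.6 × 80 × 3.5×10⁻⁴ = 0.04480 m
A 420 × 2.6×10⁻⁴ × 0.47 = 0.051324 m
A 1400 × 0.44 × 2.1×10⁻⁴ = 0.12936 m
A total: 0.225484 m
B 0–210 m: 210 × 1.5×10⁻⁴ × 0.34 = 0.01071 m
B 1.8×10⁻⁴ × 580 × 0.31 = 0.032364 m
B 790–2390 m: 1.1×10⁻⁴ × 0.12 × 1600 = 0.02112 m
B total: 0.064194 m
Ratio: 0.225484 / 0.064194 ≈ 3.513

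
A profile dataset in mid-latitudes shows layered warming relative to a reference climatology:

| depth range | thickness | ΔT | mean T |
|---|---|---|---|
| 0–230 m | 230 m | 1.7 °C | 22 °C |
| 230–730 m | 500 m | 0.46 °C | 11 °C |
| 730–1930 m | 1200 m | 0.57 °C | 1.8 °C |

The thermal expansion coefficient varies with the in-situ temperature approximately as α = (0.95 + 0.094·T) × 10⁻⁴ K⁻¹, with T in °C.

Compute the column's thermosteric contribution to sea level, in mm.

Layer 1: α = (0.95 + 0.094×22)×10⁻⁴ = 3.018×10⁻⁴ K⁻¹
Layer 2: α = (0.95 + 0.094×11)×10⁻⁴ = 1.984×10⁻⁴ K⁻¹
Layer 3: α = (0.95 + 0.094×1.8)×10⁻⁴ = 1.1192×10⁻⁴ K⁻¹
0–230 m: 230 × 3.018×10⁻⁴ × 1.7 = 0.1180038 m
Layer 2: 0.46 × 1.984×10⁻⁴ × 500 = 0.045632 m
1.1192×10⁻⁴ × 0.57 × 1200 = 0.07655328 m
Δh = 0.1180038 + 0.045632 + 0.07655328 = 0.24018908 m ≈ 240 mm

Δh ≈ 240 mm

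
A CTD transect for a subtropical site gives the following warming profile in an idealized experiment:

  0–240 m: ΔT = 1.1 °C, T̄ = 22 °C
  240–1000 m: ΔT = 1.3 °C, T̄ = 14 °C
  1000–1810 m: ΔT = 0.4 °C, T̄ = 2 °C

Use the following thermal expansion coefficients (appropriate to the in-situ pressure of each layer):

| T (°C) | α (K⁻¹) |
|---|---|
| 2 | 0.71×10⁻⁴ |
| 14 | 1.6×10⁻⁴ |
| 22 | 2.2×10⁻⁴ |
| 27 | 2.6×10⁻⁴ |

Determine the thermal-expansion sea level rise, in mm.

Layer 1 at 22 °C → α = 2.2×10⁻⁴ K⁻¹
Layer 2 at 14 °C → α = 1.6×10⁻⁴ K⁻¹
Layer 3 at 2 °C → α = 0.71×10⁻⁴ K⁻¹
0–240 m: 1.1 × 240 × 2.2×10⁻⁴ = 0.05808 m
Layer 2: 760 × 1.3 × 1.6×10⁻⁴ = 0.15808 m
1000–1810 m: 0.4 × 0.71×10⁻⁴ × 810 = 0.023004 m
Δh = 0.05808 + 0.15808 + 0.023004 = 0.239164 m ≈ 239 mm

about 239 mm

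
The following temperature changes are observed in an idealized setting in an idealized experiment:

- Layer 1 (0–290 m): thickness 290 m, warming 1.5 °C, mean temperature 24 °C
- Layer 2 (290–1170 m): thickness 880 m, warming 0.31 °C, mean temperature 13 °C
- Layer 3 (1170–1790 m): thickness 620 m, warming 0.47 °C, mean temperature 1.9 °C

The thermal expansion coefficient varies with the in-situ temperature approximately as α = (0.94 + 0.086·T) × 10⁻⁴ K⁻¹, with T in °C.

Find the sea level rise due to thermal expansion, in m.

Layer 1: α = (0.94 + 0.086×24)×10⁻⁴ = 3.004×10⁻⁴ K⁻¹
Layer 2: α = (0.94 + 0.086×13)×10⁻⁴ = 2.058×10⁻⁴ K⁻¹
Layer 3: α = (0.94 + 0.086×1.9)×10⁻⁴ = 1.1034×10⁻⁴ K⁻¹
0–290 m: 1.5 × 290 × 3.004×10⁻⁴ = 0.130674 m
290–1170 m: 0.31 × 880 × 2.058×10⁻⁴ = 0.05614224 m
Layer 3: 1.1034×10⁻⁴ × 0.47 × 620 = 0.032153076 m
Δh = 0.130674 + 0.05614224 + 0.032153076 = 0.218969316 m

Δh = 0.219 m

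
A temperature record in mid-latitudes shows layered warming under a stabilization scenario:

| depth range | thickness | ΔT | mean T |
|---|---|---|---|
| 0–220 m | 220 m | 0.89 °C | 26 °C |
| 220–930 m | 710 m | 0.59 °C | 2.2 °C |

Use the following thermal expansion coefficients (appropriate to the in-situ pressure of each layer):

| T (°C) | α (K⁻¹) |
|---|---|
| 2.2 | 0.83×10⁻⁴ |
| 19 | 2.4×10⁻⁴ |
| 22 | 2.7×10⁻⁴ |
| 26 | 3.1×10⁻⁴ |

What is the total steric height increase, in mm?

Layer 1 at 26 °C → α = 3.1×10⁻⁴ K⁻¹
Layer 2 at 2.2 °C → α = 0.83×10⁻⁴ K⁻¹
0–220 m: 3.1×10⁻⁴ × 0.89 × 220 = 0.060698 m
710 × 0.83×10⁻⁴ × 0.59 = 0.0347687 m
Δh = 0.060698 + 0.0347687 = 0.0954667 m ≈ 95.5 mm

Δh ≈ 95.5 mm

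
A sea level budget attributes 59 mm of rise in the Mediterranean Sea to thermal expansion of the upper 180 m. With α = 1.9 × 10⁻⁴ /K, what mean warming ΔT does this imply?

ΔT = Δh/(αH) = 0.059 / (1.9×10⁻⁴ × 180) ≈ 1.725 K

ΔT ≈ 1.73 K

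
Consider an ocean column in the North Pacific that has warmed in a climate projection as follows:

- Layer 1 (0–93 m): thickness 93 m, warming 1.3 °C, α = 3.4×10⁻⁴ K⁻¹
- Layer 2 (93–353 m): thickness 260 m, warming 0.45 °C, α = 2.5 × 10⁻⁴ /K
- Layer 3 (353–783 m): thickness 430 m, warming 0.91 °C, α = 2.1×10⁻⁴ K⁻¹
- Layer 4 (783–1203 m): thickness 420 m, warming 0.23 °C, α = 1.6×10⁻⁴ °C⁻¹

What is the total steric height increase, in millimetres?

170 mm

0–93 m: 93 × 3.4×10⁻⁴ × 1.3 = 0.041106 m
Layer 2: 2.5×10⁻⁴ × 0.45 × 260 = 0.02925 m
0.91 × 2.1×10⁻⁴ × 430 = 0.082173 m
Layer 4: 1.6×10⁻⁴ × 0.23 × 420 = 0.015456 m
Δh = 0.041106 + 0.02925 + 0.082173 + 0.015456 = 0.167985 m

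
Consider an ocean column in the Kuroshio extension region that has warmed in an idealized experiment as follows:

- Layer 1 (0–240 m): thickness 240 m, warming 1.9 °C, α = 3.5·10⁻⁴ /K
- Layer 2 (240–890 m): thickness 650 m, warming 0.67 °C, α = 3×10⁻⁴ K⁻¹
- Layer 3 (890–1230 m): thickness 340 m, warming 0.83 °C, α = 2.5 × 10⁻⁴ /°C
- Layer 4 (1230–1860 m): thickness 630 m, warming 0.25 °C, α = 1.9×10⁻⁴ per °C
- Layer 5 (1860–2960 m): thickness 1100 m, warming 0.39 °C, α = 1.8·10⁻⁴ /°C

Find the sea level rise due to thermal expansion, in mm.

0–240 m: 1.9 × 240 × 3.5×10⁻⁴ = 0.15960 m
650 × 3×10⁻⁴ × 0.67 = 0.13065 m
Layer 3: 340 × 0.83 × 2.5×10⁻⁴ = 0.07055 m
630 × 0.25 × 1.9×10⁻⁴ = 0.029925 m
1100 × 0.39 × 1.8×10⁻⁴ = 0.07722 m
Δh = 0.15960 + 0.13065 + 0.07055 + 0.029925 + 0.07722 = 0.467945 m ≈ 470 mm

Δh ≈ 470 mm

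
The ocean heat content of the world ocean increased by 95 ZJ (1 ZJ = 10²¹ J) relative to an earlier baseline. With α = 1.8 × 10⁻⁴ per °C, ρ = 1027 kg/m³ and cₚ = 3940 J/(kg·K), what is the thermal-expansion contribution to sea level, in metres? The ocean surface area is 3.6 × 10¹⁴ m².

0.0117 m of thermosteric rise

Per unit area: Q = 95×10²¹ / (3.6×10¹⁴) ≈ 2.639×10⁸ J/m²
Δh = αQ/(ρcₚ) = 1.8×10⁻⁴ × 2.639×10⁸ / (1027 × 3940) ≈ 0.011739 m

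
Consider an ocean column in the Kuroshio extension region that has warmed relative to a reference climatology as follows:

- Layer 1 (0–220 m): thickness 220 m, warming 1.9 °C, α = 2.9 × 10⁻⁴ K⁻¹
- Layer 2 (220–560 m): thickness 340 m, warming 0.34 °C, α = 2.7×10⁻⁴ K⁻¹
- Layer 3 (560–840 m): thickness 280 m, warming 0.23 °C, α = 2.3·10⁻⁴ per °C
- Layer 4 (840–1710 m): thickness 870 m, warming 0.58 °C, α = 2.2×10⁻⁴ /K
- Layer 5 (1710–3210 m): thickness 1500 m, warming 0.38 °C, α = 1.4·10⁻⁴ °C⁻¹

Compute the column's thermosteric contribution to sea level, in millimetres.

358 mm

Layer 1: 220 × 1.9 × 2.9×10⁻⁴ = 0.12122 m
220–560 m: 340 × 2.7×10⁻⁴ × 0.34 = 0.031212 m
Layer 3: 2.3×10⁻⁴ × 0.23 × 280 = 0.014812 m
2.2×10⁻⁴ × 0.58 × 870 = 0.111012 m
Layer 5: 1.4×10⁻⁴ × 0.38 × 1500 = 0.07980 m
Δh = 0.12122 + 0.031212 + 0.014812 + 0.111012 + 0.07980 = 0.358056 m ≈ 358 mm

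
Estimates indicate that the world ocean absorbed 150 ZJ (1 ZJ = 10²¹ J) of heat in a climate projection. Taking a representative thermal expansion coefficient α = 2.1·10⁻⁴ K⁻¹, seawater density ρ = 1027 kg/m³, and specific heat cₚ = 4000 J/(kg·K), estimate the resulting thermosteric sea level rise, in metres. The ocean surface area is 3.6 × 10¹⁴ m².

Per unit area: Q = 150×10²¹ / (3.6×10¹⁴) ≈ 4.167×10⁸ J/m²
Δh = αQ/(ρcₚ) = 2.1×10⁻⁴ × 4.167×10⁸ / (1027 × 4000) ≈ 0.021302 m

0.021 m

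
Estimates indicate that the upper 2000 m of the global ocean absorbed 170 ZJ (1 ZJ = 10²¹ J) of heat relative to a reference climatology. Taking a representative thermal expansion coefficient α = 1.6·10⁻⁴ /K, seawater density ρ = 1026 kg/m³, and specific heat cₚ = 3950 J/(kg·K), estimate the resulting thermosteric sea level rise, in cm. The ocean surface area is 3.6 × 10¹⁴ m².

Per unit area: Q = 170×10²¹ / (3.6×10¹⁴) ≈ 4.722×10⁸ J/m²
Δh = αQ/(ρcₚ) = 1.6×10⁻⁴ × 4.722×10⁸ / (1026 × 3950) ≈ 0.018642 m

1.86 cm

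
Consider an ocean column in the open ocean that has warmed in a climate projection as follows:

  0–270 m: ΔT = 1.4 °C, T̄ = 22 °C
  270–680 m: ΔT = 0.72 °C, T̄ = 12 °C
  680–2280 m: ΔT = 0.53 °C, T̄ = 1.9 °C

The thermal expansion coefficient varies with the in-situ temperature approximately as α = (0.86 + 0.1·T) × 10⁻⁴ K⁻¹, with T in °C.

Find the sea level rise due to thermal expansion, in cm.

27 cm of thermosteric rise

Layer 1: α = (0.86 + 0.1×22)×10⁻⁴ = 3.06×10⁻⁴ K⁻¹
Layer 2: α = (0.86 + 0.1×12)×10⁻⁴ = 2.06×10⁻⁴ K⁻¹
Layer 3: α = (0.86 + 0.1×1.9)×10⁻⁴ = 1.05×10⁻⁴ K⁻¹
3.06×10⁻⁴ × 1.4 × 270 = 0.115668 m
0.72 × 2.06×10⁻⁴ × 410 = 0.0608112 m
Layer 3: 1.05×10⁻⁴ × 0.53 × 1600 = 0.08904 m
Δh = 0.115668 + 0.0608112 + 0.08904 = 0.2655192 m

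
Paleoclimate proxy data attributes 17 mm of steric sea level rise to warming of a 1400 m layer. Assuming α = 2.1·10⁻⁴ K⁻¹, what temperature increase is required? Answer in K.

ΔT = Δh/(αH) = 0.017 / (2.1×10⁻⁴ × 1400) ≈ 0.05782 K

ΔT ≈ 0.058 K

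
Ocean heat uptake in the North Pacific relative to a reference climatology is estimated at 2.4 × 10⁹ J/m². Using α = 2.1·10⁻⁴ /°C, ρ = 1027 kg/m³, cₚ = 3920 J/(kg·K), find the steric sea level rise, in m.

0.125 m

Δh = αQ/(ρcₚ) = 2.1×10⁻⁴ × 2.4×10⁹ / (1027 × 3920) ≈ 0.12519 m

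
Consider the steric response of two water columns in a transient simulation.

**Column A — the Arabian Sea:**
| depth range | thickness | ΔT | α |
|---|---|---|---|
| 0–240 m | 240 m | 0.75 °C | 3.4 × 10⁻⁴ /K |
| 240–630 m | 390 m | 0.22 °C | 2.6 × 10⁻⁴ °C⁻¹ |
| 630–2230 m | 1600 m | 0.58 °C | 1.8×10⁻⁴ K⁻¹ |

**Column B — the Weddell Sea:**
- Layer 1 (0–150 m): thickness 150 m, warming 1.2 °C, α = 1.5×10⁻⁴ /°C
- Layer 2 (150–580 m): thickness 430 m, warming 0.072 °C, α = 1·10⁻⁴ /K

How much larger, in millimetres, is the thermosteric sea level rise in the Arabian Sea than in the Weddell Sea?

A 3.4×10⁻⁴ × 0.75 × 240 = 0.06120 m
A 2.6×10⁻⁴ × 390 × 0.22 = 0.022308 m
A Layer 3: 0.58 × 1.8×10⁻⁴ × 1600 = 0.16704 m
A total: 0.250548 m
B 0–150 m: 1.5×10⁻⁴ × 150 × 1.2 = 0.02700 m
B 150–580 m: 430 × 1×10⁻⁴ × 0.072 = 0.003096 m
B total: 0.030096 m
Difference: 0.250548 − 0.030096 = 0.220452 m

220 mm larger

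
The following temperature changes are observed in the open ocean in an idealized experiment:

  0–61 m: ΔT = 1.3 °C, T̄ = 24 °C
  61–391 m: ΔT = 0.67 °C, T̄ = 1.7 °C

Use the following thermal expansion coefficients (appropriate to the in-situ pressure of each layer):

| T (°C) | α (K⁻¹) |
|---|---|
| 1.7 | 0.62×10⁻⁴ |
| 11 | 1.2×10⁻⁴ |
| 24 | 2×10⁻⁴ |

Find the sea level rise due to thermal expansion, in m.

Δh = 0.030 m

Layer 1 at 24 °C → α = 2×10⁻⁴ K⁻¹
Layer 2 at 1.7 °C → α = 0.62×10⁻⁴ K⁻¹
0–61 m: 61 × 2×10⁻⁴ × 1.3 = 0.01586 m
0.67 × 330 × 0.62×10⁻⁴ = 0.0137082 m
Δh = 0.01586 + 0.0137082 = 0.0295682 m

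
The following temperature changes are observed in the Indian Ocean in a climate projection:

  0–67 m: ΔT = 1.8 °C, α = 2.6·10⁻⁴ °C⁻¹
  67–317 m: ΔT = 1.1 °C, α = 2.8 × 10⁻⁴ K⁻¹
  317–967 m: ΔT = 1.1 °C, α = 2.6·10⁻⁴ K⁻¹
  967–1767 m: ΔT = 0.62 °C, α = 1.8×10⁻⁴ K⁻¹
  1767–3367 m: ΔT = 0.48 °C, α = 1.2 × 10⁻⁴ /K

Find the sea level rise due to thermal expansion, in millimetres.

Δh = 476 mm

67 × 2.6×10⁻⁴ × 1.8 = 0.031356 m
1.1 × 2.8×10⁻⁴ × 250 = 0.07700 m
317–967 m: 2.6×10⁻⁴ × 650 × 1.1 = 0.18590 m
967–1767 m: 1.8×10⁻⁴ × 0.62 × 800 = 0.08928 m
Layer 5: 0.48 × 1.2×10⁻⁴ × 1600 = 0.09216 m
Δh = 0.031356 + 0.07700 + 0.18590 + 0.08928 + 0.09216 = 0.475696 m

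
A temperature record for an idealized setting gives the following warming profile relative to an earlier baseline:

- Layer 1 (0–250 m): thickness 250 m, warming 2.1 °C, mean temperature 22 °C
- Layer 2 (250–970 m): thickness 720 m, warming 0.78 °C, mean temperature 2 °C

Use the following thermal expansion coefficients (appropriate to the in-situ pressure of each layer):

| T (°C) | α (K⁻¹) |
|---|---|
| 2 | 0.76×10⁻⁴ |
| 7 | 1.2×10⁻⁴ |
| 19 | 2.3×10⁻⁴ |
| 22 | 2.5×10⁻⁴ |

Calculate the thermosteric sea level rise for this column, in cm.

Layer 1 at 22 °C → α = 2.5×10⁻⁴ K⁻¹
Layer 2 at 2 °C → α = 0.76×10⁻⁴ K⁻¹
0–250 m: 2.1 × 250 × 2.5×10⁻⁴ = 0.13125 m
250–970 m: 0.78 × 720 × 0.76×10⁻⁴ = 0.0426816 m
Δh = 0.13125 + 0.0426816 = 0.1739316 m

17.4 cm of thermosteric rise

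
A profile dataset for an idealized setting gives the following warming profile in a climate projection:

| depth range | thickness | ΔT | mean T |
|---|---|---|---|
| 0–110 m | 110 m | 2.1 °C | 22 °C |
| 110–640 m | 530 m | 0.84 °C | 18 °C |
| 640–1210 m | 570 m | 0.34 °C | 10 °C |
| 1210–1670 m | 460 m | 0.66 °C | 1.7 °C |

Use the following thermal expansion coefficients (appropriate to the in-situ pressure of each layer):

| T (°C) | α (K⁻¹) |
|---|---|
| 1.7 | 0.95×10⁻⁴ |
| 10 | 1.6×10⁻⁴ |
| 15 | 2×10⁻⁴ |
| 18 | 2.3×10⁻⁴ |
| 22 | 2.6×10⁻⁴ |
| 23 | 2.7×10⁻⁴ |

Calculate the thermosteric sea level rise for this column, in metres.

0.222 m of thermosteric rise

Layer 1 at 22 °C → α = 2.6×10⁻⁴ K⁻¹
Layer 2 at 18 °C → α = 2.3×10⁻⁴ K⁻¹
Layer 3 at 10 °C → α = 1.6×10⁻⁴ K⁻¹
Layer 4 at 1.7 °C → α = 0.95×10⁻⁴ K⁻¹
0–110 m: 2.6×10⁻⁴ × 2.1 × 110 = 0.06006 m
Layer 2: 0.84 × 2.3×10⁻⁴ × 530 = 0.102396 m
Layer 3: 570 × 1.6×10⁻⁴ × 0.34 = 0.031008 m
Layer 4: 0.66 × 0.95×10⁻⁴ × 460 = 0.028842 m
Δh = 0.06006 + 0.102396 + 0.031008 + 0.028842 = 0.222306 m ≈ 0.222 m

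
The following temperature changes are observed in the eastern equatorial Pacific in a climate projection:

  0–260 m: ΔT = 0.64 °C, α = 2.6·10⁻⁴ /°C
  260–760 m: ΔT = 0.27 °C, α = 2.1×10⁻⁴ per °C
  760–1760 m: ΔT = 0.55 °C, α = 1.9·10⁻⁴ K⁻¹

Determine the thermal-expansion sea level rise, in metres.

Layer 1: 0.64 × 2.6×10⁻⁴ × 260 = 0.043264 m
0.27 × 2.1×10⁻⁴ × 500 = 0.02835 m
1000 × 0.55 × 1.9×10⁻⁴ = 0.10450 m
Δh = 0.043264 + 0.02835 + 0.10450 = 0.176114 m ≈ 0.176 m

Δh = 0.176 m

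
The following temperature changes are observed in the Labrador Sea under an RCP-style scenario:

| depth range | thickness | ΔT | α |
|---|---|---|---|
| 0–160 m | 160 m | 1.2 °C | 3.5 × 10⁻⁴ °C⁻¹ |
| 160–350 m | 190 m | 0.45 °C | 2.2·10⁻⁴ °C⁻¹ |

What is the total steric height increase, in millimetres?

Δh ≈ 86.0 mm

0–160 m: 160 × 1.2 × 3.5×10⁻⁴ = 0.06720 m
2.2×10⁻⁴ × 190 × 0.45 = 0.01881 m
Δh = 0.06720 + 0.01881 = 0.08601 m ≈ 86.0 mm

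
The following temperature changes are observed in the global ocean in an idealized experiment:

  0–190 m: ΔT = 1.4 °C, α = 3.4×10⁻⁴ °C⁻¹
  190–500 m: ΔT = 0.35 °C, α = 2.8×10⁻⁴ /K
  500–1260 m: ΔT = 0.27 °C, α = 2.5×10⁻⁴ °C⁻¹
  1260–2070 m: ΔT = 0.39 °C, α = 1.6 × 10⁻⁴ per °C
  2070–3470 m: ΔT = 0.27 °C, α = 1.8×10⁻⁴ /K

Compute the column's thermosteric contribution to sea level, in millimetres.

Δh ≈ 291 mm

190 × 1.4 × 3.4×10⁻⁴ = 0.09044 m
Layer 2: 310 × 0.35 × 2.8×10⁻⁴ = 0.03038 m
Layer 3: 0.27 × 760 × 2.5×10⁻⁴ = 0.05130 m
Layer 4: 0.39 × 1.6×10⁻⁴ × 810 = 0.050544 m
0.27 × 1.8×10⁻⁴ × 1400 = 0.06804 m
Δh = 0.09044 + 0.03038 + 0.05130 + 0.050544 + 0.06804 = 0.290704 m ≈ 291 mm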